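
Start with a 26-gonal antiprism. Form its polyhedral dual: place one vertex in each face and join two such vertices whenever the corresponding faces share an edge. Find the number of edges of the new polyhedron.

104

The base solid has V = 52, E = 104, F = 54.
The dual swaps V and F and preserves E: V′ = F = 54, E′ = E = 104, F′ = V = 52.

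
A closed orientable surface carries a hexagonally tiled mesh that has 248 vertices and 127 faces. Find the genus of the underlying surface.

Every face is a hexagon, so 2E = 6·127 = 762, giving E = 381.
χ = V − E + F = 248 − 381 + 127 = -6.
For a closed orientable surface χ = 2 − 2g, so g = (2 − (-6))/2 = 4.

4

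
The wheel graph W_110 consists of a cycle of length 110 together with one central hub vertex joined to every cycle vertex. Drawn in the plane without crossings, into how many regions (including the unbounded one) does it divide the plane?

W_110 has V = 110 + 1 = 111 vertices and E = 2·110 = 220 edges.
By Euler's formula F = 2 − V + E = 2 − 111 + 220 = 111.

111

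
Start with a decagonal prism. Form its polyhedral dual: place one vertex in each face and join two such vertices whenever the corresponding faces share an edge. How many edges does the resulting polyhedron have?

30

The base solid has V = 20, E = 30, F = 12.
The dual swaps V and F and preserves E: V′ = F = 12, E′ = E = 30, F′ = V = 20.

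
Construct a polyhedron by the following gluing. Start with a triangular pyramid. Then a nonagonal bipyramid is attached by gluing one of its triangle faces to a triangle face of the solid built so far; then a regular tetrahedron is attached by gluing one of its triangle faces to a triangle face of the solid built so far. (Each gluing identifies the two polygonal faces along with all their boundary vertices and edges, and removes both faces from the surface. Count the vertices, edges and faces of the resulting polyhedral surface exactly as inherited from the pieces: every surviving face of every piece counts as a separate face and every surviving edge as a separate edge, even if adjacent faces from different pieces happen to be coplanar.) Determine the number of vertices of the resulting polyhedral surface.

A triangular pyramid: V=4, E=6, F=4.
Attach a nonagonal bipyramid (V=11, E=27, F=18) along a 3-gon: merge 3 vertices and 3 edges, delete both glued faces → V=12, E=30, F=20.
Attach a regular tetrahedron (V=4, E=6, F=4) along a 3-gon: merge 3 vertices and 3 edges, delete both glued faces → V=13, E=33, F=22.
Check: V − E + F = 13 − 33 + 22 = 2.

13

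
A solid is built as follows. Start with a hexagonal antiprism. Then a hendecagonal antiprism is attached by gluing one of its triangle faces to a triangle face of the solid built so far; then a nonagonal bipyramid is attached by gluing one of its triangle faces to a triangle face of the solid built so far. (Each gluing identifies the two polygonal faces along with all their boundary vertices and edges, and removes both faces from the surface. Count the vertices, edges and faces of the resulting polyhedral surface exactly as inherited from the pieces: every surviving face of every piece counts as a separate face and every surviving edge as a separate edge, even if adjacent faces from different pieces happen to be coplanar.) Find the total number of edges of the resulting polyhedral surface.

A hexagonal antiprism: V=12, E=24, F=14.
Attach a hendecagonal antiprism (V=22, E=44, F=24) along a 3-gon: merge 3 vertices and 3 edges, delete both glued faces → V=31, E=65, F=36.
Attach a nonagonal bipyramid (V=11, E=27, F=18) along a 3-gon: merge 3 vertices and 3 edges, delete both glued faces → V=39, E=89, F=52.
Check: V − E + F = 39 − 89 + 52 = 2.

89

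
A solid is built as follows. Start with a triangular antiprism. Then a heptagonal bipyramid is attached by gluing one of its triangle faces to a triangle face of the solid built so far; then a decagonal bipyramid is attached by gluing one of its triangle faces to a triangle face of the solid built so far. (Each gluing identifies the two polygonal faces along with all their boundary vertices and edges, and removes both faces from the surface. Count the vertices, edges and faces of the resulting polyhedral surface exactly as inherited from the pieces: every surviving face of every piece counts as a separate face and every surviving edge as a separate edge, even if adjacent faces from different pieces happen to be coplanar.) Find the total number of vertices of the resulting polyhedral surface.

21

A triangular antiprism: V=6, E=12, F=8.
Attach a heptagonal bipyramid (V=9, E=21, F=14) along a 3-gon: merge 3 vertices and 3 edges, delete both glued faces → V=12, E=30, F=20.
Attach a decagonal bipyramid (V=12, E=30, F=20) along a 3-gon: merge 3 vertices and 3 edges, delete both glued faces → V=21, E=57, F=38.
Check: V − E + F = 21 − 57 + 38 = 2.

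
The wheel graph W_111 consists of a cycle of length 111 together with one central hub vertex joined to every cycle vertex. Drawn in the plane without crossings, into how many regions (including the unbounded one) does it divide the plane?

W_111 has V = 111 + 1 = 112 vertices and E = 2·111 = 222 edges.
By Euler's formula F = 2 − V + E = 2 − 112 + 222 = 112.

112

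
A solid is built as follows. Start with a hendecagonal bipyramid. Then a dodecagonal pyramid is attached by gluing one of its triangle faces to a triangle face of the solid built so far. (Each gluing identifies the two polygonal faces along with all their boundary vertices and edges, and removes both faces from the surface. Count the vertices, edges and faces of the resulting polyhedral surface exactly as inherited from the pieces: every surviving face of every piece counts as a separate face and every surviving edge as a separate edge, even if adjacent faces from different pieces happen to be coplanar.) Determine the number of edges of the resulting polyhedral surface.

A hendecagonal bipyramid: V=13, E=33, F=22.
Attach a dodecagonal pyramid (V=13, E=24, F=13) along a 3-gon: merge 3 vertices and 3 edges, delete both glued faces → V=23, E=54, F=33.
Check: V − E + F = 23 − 54 + 33 = 2.

54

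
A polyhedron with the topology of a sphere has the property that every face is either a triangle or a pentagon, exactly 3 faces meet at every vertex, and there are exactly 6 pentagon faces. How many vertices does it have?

12

Let x be the number of triangles; then F = 6 + x.
Edge–face incidences: 2E = 5·6 + 3·x = 30 + 3x.
Every vertex has degree 3, so 3V = 2E.
Euler: V − E + F = 2 ⇒ (2E)/3 − E + (6 + x) = 2.
Multiply by 6: 2·(2E) − 3·(2E) + 6·(6 + x) = 12, i.e. 36 + 6x − (30 + 3x) = 12.
Collecting terms: 3x + 6 = 12, so 3x = 6, so x = 2.
Then 2E = 30 + 3·2 = 36, so E = 18, V = 2E/3 = 12, F = 6 + 2 = 8.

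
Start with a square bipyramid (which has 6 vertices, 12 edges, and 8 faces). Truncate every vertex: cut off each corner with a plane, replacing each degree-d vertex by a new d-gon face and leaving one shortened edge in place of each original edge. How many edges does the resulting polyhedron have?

36

Truncation replaces each original edge-end by a new vertex, so V′ = 2E = 24.
Each original edge survives, and each old vertex of degree d contributes d new edges; summing degrees gives Σd = 2E, so E′ = E + 2E = 3E = 36.
Each original face survives and each original vertex becomes one new face: F′ = F + V = 14.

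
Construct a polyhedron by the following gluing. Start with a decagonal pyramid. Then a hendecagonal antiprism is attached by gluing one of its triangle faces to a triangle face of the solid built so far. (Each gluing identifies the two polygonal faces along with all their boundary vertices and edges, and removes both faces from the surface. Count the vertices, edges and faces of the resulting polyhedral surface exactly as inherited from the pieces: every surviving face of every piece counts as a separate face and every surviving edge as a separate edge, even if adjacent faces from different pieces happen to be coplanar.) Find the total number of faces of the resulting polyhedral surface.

33

A decagonal pyramid: V=11, E=20, F=11.
Attach a hendecagonal antiprism (V=22, E=44, F=24) along a 3-gon: merge 3 vertices and 3 edges, delete both glued faces → V=30, E=61, F=33.
Check: V − E + F = 30 − 61 + 33 = 2.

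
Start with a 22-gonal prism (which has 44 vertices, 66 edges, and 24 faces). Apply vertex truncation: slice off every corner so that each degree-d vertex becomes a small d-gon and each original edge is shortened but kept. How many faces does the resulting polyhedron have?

Truncation replaces each original edge-end by a new vertex, so V′ = 2E = 132.
Each original edge survives, and each old vertex of degree d contributes d new edges; summing degrees gives Σd = 2E, so E′ = E + 2E = 3E = 198.
Each original face survives and each original vertex becomes one new face: F′ = F + V = 68.

68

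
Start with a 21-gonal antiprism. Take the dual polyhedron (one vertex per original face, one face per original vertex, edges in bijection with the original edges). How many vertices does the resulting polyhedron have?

The base solid has V = 42, E = 84, F = 44.
The dual swaps V and F and preserves E: V′ = F = 44, E′ = E = 84, F′ = V = 42.

44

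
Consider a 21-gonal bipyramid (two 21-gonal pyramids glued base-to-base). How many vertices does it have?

23

A bipyramid over an n-gon has 2n triangular faces and n + 2 vertices: V = 21 + 2 = 23, E = 3·21 = 63, F = 2·21 = 42.
Check: V − E + F = 23 − 63 + 42 = 2.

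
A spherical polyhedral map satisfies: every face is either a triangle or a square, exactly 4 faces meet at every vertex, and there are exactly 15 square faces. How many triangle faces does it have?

Let x be the number of triangles; then F = 15 + x.
Edge–face incidences: 2E = 4·15 + 3·x = 60 + 3x.
Every vertex has degree 4, so 4V = 2E.
Euler: V − E + F = 2 ⇒ (2E)/4 − E + (15 + x) = 2.
Multiply by 8: 2·(2E) − 4·(2E) + 8·(15 + x) = 16, i.e. 120 + 8x − 2·(60 + 3x) = 16.
Collecting terms: 2x = 16, so x = 8.
Then 2E = 60 + 3·8 = 84, so E = 42, V = 2E/4 = 21, F = 15 + 8 = 23.

8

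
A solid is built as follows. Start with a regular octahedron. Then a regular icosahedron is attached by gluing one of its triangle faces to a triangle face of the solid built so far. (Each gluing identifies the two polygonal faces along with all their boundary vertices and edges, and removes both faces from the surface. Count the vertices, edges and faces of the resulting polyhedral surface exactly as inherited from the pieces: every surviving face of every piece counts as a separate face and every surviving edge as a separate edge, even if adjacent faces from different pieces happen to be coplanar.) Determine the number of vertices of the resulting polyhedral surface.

15

A regular octahedron: V=6, E=12, F=8.
Attach a regular icosahedron (V=12, E=30, F=20) along a 3-gon: merge 3 vertices and 3 edges, delete both glued faces → V=15, E=39, F=26.
Check: V − E + F = 15 − 39 + 26 = 2.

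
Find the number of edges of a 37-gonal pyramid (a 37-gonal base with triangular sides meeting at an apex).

A pyramid on an n-gon base has one n-gon and n triangles: V = 37 + 1 = 38, E = 2·37 = 74, F = 37 + 1 = 38.

74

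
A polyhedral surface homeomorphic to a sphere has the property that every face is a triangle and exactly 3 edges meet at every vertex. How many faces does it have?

4

Each face has 3 edges and each edge borders two faces, so 2E = 3F.
Each vertex has degree 3, so 3V = 2E and hence V = 3F/3.
Euler: V − E + F = 2 ⇒ (3F/3) − (3F/2) + F = 2.
Multiply by 6: (6 − 9 + 6)F = 12, i.e. 3F = 12.
So F = 4, E = 3·4/2 = 6, V = 3·4/3 = 4.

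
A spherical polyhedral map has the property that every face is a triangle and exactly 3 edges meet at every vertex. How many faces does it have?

Each face has 3 edges and each edge borders two faces, so 2E = 3F.
Each vertex has degree 3, so 3V = 2E and hence V = 3F/3.
Euler: V − E + F = 2 ⇒ (3F/3) − (3F/2) + F = 2.
Multiply by 6: (6 − 9 + 6)F = 12, i.e. 3F = 12.
So F = 4, E = 3·4/2 = 6, V = 3·4/3 = 4.

4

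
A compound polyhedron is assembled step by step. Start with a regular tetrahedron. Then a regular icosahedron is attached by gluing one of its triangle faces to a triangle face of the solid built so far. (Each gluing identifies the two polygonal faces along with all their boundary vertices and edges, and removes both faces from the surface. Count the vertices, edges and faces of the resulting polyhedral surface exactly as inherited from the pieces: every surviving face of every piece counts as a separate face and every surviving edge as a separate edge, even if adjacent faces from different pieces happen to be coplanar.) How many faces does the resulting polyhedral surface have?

22

A regular tetrahedron: V=4, E=6, F=4.
Attach a regular icosahedron (V=12, E=30, F=20) along a 3-gon: merge 3 vertices and 3 edges, delete both glued faces → V=13, E=33, F=22.
Check: V − E + F = 13 − 33 + 22 = 2.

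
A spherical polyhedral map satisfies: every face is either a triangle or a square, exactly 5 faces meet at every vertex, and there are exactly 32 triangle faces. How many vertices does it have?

24

Let x be the number of squares; then F = 32 + x.
Edge–face incidences: 2E = 3·32 + 4·x = 96 + 4x.
Every vertex has degree 5, so 5V = 2E.
Euler: V − E + F = 2 ⇒ (2E)/5 − E + (32 + x) = 2.
Multiply by 10: 2·(2E) − 5·(2E) + 10·(32 + x) = 20, i.e. 320 + 10x − 3·(96 + 4x) = 20.
Collecting terms: −2x + 32 = 20, so −2x = −12, so x = 6.
Then 2E = 96 + 4·6 = 120, so E = 60, V = 2E/5 = 24, F = 32 + 6 = 38.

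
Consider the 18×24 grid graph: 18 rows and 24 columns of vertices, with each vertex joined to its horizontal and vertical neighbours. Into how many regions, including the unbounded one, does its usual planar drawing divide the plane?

392

The grid has V = 18·24 = 432 vertices and E = 18·23 + 24·17 = 822 edges.
F = 2 − V + E = 2 − 432 + 822 = 392.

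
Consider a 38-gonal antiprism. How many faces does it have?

78

An antiprism on an n-gon has two n-gon caps and 2n triangles: V = 2·38 = 76, E = 4·38 = 152, F = 2·38 + 2 = 78.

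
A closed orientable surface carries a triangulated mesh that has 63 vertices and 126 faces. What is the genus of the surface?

Every face is a triangle, so 2E = 3·126 = 378, giving E = 189.
χ = V − E + F = 63 − 189 + 126 = 0.
For a closed orientable surface χ = 2 − 2g, so g = (2 − (0))/2 = 1.

1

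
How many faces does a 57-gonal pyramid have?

A pyramid on an n-gon base has one n-gon and n triangles: V = 57 + 1 = 58, E = 2·57 = 114, F = 57 + 1 = 58.
Check: V − E + F = 58 − 114 + 58 = 2.

58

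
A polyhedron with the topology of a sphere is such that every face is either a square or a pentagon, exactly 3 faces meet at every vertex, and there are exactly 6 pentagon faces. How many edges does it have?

21

Let x be the number of squares; then F = 6 + x.
Edge–face incidences: 2E = 5·6 + 4·x = 30 + 4x.
Every vertex has degree 3, so 3V = 2E.
Euler: V − E + F = 2 ⇒ (2E)/3 − E + (6 + x) = 2.
Multiply by 6: 2·(2E) − 3·(2E) + 6·(6 + x) = 12, i.e. 36 + 6x − (30 + 4x) = 12.
Collecting terms: 2x + 6 = 12, so 2x = 6, so x = 3.
Then 2E = 30 + 4·3 = 42, so E = 21, V = 2E/3 = 14, F = 6 + 3 = 9.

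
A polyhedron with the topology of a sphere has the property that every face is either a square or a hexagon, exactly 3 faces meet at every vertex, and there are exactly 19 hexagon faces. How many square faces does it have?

Let x be the number of squares; then F = 19 + x.
Edge–face incidences: 2E = 6·19 + 4·x = 114 + 4x.
Every vertex has degree 3, so 3V = 2E.
Euler: V − E + F = 2 ⇒ (2E)/3 − E + (19 + x) = 2.
Multiply by 6: 2·(2E) − 3·(2E) + 6·(19 + x) = 12, i.e. 114 + 6x − (114 + 4x) = 12.
Collecting terms: 2x = 12, so x = 6.
Then 2E = 114 + 4·6 = 138, so E = 69, V = 2E/3 = 46, F = 19 + 6 = 25.

6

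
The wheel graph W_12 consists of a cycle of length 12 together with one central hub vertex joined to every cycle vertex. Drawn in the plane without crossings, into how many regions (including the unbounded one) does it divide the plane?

W_12 has V = 12 + 1 = 13 vertices and E = 2·12 = 24 edges.
By Euler's formula F = 2 − V + E = 2 − 13 + 24 = 13.

13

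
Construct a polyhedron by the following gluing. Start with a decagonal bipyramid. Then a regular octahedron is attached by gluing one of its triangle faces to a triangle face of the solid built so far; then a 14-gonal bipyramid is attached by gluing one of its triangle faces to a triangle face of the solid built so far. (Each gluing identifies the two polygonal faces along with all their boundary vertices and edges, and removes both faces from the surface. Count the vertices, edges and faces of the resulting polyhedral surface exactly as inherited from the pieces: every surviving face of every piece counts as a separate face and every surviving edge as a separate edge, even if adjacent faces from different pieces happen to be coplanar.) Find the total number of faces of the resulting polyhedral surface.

A decagonal bipyramid: V=12, E=30, F=20.
Attach a regular octahedron (V=6, E=12, F=8) along a 3-gon: merge 3 vertices and 3 edges, delete both glued faces → V=15, E=39, F=26.
Attach a 14-gonal bipyramid (V=16, E=42, F=28) along a 3-gon: merge 3 vertices and 3 edges, delete both glued faces → V=28, E=78, F=52.
Check: V − E + F = 28 − 78 + 52 = 2.

52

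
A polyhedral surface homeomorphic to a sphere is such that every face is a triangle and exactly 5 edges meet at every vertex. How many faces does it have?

Each face has 3 edges and each edge borders two faces, so 2E = 3F.
Each vertex has degree 5, so 5V = 2E and hence V = 3F/5.
Euler: V − E + F = 2 ⇒ (3F/5) − (3F/2) + F = 2.
Multiply by 10: (6 − 15 + 10)F = 20, i.e. 1F = 20.
So F = 20, E = 3·20/2 = 30, V = 3·20/5 = 12.

20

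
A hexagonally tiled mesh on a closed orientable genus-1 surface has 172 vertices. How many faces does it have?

86

χ = 2 − 2·1 = 0, and every face is a hexagon so 6F = 2E.
V − E + F = 0 with E = 6F/2 gives 172 − (6/2 − 1)·F = 0, so F = 86 and E = 258.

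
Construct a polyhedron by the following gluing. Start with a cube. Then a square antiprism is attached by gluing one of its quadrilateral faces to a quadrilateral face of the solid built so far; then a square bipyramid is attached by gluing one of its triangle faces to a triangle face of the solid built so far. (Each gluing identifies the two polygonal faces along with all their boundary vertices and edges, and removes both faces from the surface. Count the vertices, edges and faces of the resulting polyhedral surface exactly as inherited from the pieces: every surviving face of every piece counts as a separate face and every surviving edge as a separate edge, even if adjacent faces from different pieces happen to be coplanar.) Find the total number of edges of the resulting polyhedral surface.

33

A cube: V=8, E=12, F=6.
Attach a square antiprism (V=8, E=16, F=10) along a 4-gon: merge 4 vertices and 4 edges, delete both glued faces → V=12, E=24, F=14.
Attach a square bipyramid (V=6, E=12, F=8) along a 3-gon: merge 3 vertices and 3 edges, delete both glued faces → V=15, E=33, F=20.
Check: V − E + F = 15 − 33 + 20 = 2.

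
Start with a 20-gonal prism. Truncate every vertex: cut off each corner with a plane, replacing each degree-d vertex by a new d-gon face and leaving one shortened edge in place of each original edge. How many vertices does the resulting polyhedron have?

120

The base solid has V = 40, E = 60, F = 22.
Truncation replaces each original edge-end by a new vertex, so V′ = 2E = 120.
Each original edge survives, and each old vertex of degree d contributes d new edges; summing degrees gives Σd = 2E, so E′ = E + 2E = 3E = 180.
Each original face survives and each original vertex becomes one new face: F′ = F + V = 62.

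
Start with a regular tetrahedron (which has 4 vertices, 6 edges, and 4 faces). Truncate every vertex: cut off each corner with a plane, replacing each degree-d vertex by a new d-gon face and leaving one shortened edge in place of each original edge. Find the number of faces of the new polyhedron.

Truncation replaces each original edge-end by a new vertex, so V′ = 2E = 12.
Each original edge survives, and each old vertex of degree d contributes d new edges; summing degrees gives Σd = 2E, so E′ = E + 2E = 3E = 18.
Each original face survives and each original vertex becomes one new face: F′ = F + V = 8.

8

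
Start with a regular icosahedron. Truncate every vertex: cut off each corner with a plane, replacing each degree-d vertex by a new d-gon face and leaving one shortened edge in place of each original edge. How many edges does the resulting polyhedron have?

90

The base solid has V = 12, E = 30, F = 20.
Truncation replaces each original edge-end by a new vertex, so V′ = 2E = 60.
Each original edge survives, and each old vertex of degree d contributes d new edges; summing degrees gives Σd = 2E, so E′ = E + 2E = 3E = 90.
Each original face survives and each original vertex becomes one new face: F′ = F + V = 32.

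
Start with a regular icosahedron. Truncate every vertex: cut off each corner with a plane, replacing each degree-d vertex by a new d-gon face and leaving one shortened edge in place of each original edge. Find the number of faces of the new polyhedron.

32

The base solid has V = 12, E = 30, F = 20.
Truncation replaces each original edge-end by a new vertex, so V′ = 2E = 60.
Each original edge survives, and each old vertex of degree d contributes d new edges; summing degrees gives Σd = 2E, so E′ = E + 2E = 3E = 90.
Each original face survives and each original vertex becomes one new face: F′ = F + V = 32.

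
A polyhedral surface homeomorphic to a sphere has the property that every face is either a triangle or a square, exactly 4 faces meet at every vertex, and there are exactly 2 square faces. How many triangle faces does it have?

Let x be the number of triangles; then F = 2 + x.
Edge–face incidences: 2E = 4·2 + 3·x = 8 + 3x.
Every vertex has degree 4, so 4V = 2E.
Euler: V − E + F = 2 ⇒ (2E)/4 − E + (2 + x) = 2.
Multiply by 8: 2·(2E) − 4·(2E) + 8·(2 + x) = 16, i.e. 16 + 8x − 2·(8 + 3x) = 16.
Collecting terms: 2x = 16, so x = 8.
Then 2E = 8 + 3·8 = 32, so E = 16, V = 2E/4 = 8, F = 2 + 8 = 10.

8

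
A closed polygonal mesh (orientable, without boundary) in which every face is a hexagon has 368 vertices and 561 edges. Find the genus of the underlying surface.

Every face is a hexagon and each edge borders two faces, so 6F = 2·561, giving F = 187.
χ = V − E + F = 368 − 561 + 187 = -6.
For a closed orientable surface χ = 2 − 2g, so g = (2 − (-6))/2 = 4.

4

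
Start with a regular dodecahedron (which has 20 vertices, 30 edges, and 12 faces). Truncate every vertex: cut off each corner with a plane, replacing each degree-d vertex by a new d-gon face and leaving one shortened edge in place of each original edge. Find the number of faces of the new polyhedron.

Truncation replaces each original edge-end by a new vertex, so V′ = 2E = 60.
Each original edge survives, and each old vertex of degree d contributes d new edges; summing degrees gives Σd = 2E, so E′ = E + 2E = 3E = 90.
Each original face survives and each original vertex becomes one new face: F′ = F + V = 32.

32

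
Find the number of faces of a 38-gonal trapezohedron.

The n-trapezohedron (dual of the n-antiprism) has V = 2·38 + 2 = 78, E = 4·38 = 152, F = 2·38 = 76.
Check: V − E + F = 78 − 152 + 76 = 2.

76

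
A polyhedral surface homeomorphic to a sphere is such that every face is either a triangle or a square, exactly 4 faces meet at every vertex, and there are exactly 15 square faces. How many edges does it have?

42

Let x be the number of triangles; then F = 15 + x.
Edge–face incidences: 2E = 4·15 + 3·x = 60 + 3x.
Every vertex has degree 4, so 4V = 2E.
Euler: V − E + F = 2 ⇒ (2E)/4 − E + (15 + x) = 2.
Multiply by 8: 2·(2E) − 4·(2E) + 8·(15 + x) = 16, i.e. 120 + 8x − 2·(60 + 3x) = 16.
Collecting terms: 2x = 16, so x = 8.
Then 2E = 60 + 3·8 = 84, so E = 42, V = 2E/4 = 21, F = 15 + 8 = 23.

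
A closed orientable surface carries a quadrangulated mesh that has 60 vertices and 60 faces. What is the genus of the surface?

1

Every face is a square, so 2E = 4·60 = 240, giving E = 120.
χ = V − E + F = 60 − 120 + 60 = 0.
For a closed orientable surface χ = 2 − 2g, so g = (2 − (0))/2 = 1.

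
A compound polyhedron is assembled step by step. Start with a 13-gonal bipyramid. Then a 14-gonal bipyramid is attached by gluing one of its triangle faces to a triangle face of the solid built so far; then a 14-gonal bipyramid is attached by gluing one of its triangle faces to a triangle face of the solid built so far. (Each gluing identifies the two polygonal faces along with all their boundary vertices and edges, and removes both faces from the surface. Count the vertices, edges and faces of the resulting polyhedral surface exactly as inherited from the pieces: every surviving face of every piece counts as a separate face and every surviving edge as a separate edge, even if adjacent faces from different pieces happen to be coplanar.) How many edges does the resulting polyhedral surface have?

117

A 13-gonal bipyramid: V=15, E=39, F=26.
Attach a 14-gonal bipyramid (V=16, E=42, F=28) along a 3-gon: merge 3 vertices and 3 edges, delete both glued faces → V=28, E=78, F=52.
Attach a 14-gonal bipyramid (V=16, E=42, F=28) along a 3-gon: merge 3 vertices and 3 edges, delete both glued faces → V=41, E=117, F=78.
Check: V − E + F = 41 − 117 + 78 = 2.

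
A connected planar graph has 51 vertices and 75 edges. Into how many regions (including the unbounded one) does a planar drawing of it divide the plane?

Euler's formula for a connected plane graph: V − E + F = 2, so F = 2 − 51 + 75 = 26.

26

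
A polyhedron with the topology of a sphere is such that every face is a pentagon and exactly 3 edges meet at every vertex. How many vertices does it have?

Each face has 5 edges and each edge borders two faces, so 2E = 5F.
Each vertex has degree 3, so 3V = 2E and hence V = 5F/3.
Euler: V − E + F = 2 ⇒ (5F/3) − (5F/2) + F = 2.
Multiply by 6: (10 − 15 + 6)F = 12, i.e. 1F = 12.
So F = 12, E = 5·12/2 = 30, V = 5·12/3 = 20.

20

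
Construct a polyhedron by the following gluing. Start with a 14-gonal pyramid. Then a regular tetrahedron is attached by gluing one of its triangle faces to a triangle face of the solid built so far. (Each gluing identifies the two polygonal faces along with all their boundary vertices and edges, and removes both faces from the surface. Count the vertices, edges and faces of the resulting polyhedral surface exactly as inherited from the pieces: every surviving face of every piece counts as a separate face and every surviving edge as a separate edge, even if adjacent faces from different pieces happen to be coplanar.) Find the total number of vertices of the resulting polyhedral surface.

16

A 14-gonal pyramid: V=15, E=28, F=15.
Attach a regular tetrahedron (V=4, E=6, F=4) along a 3-gon: merge 3 vertices and 3 edges, delete both glued faces → V=16, E=31, F=17.
Check: V − E + F = 16 − 31 + 17 = 2.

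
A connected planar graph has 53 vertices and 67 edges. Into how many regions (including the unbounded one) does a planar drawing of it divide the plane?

Euler's formula for a connected plane graph: V − E + F = 2, so F = 2 − 53 + 67 = 16.

16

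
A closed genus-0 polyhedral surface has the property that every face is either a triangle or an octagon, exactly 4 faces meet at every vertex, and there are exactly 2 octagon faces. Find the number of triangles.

Let x be the number of triangles; then F = 2 + x.
Edge–face incidences: 2E = 8·2 + 3·x = 16 + 3x.
Every vertex has degree 4, so 4V = 2E.
Euler: V − E + F = 2 ⇒ (2E)/4 − E + (2 + x) = 2.
Multiply by 8: 2·(2E) − 4·(2E) + 8·(2 + x) = 16, i.e. 16 + 8x − 2·(16 + 3x) = 16.
Collecting terms: 2x − 16 = 16, so 2x = 32, so x = 16.
Then 2E = 16 + 3·16 = 64, so E = 32, V = 2E/4 = 16, F = 2 + 16 = 18.

16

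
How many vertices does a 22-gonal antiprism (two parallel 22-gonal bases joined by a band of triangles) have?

An antiprism on an n-gon has two n-gon caps and 2n triangles: V = 2·22 = 44, E = 4·22 = 88, F = 2·22 + 2 = 46.

44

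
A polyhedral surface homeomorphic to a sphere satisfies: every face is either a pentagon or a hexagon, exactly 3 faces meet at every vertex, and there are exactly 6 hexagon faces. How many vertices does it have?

32

Let x be the number of pentagons; then F = 6 + x.
Edge–face incidences: 2E = 6·6 + 5·x = 36 + 5x.
Every vertex has degree 3, so 3V = 2E.
Euler: V − E + F = 2 ⇒ (2E)/3 − E + (6 + x) = 2.
Multiply by 6: 2·(2E) − 3·(2E) + 6·(6 + x) = 12, i.e. 36 + 6x − (36 + 5x) = 12.
Collecting terms: x = 12.
Then 2E = 36 + 5·12 = 96, so E = 48, V = 2E/3 = 32, F = 6 + 12 = 18.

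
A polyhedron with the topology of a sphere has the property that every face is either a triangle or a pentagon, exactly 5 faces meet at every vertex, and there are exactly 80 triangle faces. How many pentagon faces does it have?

12

Let x be the number of pentagons; then F = 80 + x.
Edge–face incidences: 2E = 3·80 + 5·x = 240 + 5x.
Every vertex has degree 5, so 5V = 2E.
Euler: V − E + F = 2 ⇒ (2E)/5 − E + (80 + x) = 2.
Multiply by 10: 2·(2E) − 5·(2E) + 10·(80 + x) = 20, i.e. 800 + 10x − 3·(240 + 5x) = 20.
Collecting terms: −5x + 80 = 20, so −5x = −60, so x = 12.
Then 2E = 240 + 5·12 = 300, so E = 150, V = 2E/5 = 60, F = 80 + 12 = 92.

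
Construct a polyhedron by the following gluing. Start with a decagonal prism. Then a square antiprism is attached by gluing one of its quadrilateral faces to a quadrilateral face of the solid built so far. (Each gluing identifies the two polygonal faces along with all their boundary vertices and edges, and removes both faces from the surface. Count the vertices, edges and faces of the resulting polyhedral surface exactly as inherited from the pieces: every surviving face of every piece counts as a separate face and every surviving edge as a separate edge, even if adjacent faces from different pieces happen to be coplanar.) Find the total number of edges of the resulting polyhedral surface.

42

A decagonal prism: V=20, E=30, F=12.
Attach a square antiprism (V=8, E=16, F=10) along a 4-gon: merge 4 vertices and 4 edges, delete both glued faces → V=24, E=42, F=20.
Check: V − E + F = 24 − 42 + 20 = 2.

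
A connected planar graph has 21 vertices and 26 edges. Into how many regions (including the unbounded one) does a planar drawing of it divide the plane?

Euler's formula for a connected plane graph: V − E + F = 2, so F = 2 − 21 + 26 = 7.

7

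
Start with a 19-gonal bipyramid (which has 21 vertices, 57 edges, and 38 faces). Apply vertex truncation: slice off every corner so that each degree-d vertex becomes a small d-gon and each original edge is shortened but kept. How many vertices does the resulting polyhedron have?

Truncation replaces each original edge-end by a new vertex, so V′ = 2E = 114.
Each original edge survives, and each old vertex of degree d contributes d new edges; summing degrees gives Σd = 2E, so E′ = E + 2E = 3E = 171.
Each original face survives and each original vertex becomes one new face: F′ = F + V = 59.

114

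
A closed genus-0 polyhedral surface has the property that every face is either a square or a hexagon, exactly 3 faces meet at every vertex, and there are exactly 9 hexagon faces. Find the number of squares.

6

Let x be the number of squares; then F = 9 + x.
Edge–face incidences: 2E = 6·9 + 4·x = 54 + 4x.
Every vertex has degree 3, so 3V = 2E.
Euler: V − E + F = 2 ⇒ (2E)/3 − E + (9 + x) = 2.
Multiply by 6: 2·(2E) − 3·(2E) + 6·(9 + x) = 12, i.e. 54 + 6x − (54 + 4x) = 12.
Collecting terms: 2x = 12, so x = 6.
Then 2E = 54 + 4·6 = 78, so E = 39, V = 2E/3 = 26, F = 9 + 6 = 15.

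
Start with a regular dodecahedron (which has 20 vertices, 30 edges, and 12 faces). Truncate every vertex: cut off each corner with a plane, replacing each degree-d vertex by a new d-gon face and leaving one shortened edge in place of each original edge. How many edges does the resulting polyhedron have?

90

Truncation replaces each original edge-end by a new vertex, so V′ = 2E = 60.
Each original edge survives, and each old vertex of degree d contributes d new edges; summing degrees gives Σd = 2E, so E′ = E + 2E = 3E = 90.
Each original face survives and each original vertex becomes one new face: F′ = F + V = 32.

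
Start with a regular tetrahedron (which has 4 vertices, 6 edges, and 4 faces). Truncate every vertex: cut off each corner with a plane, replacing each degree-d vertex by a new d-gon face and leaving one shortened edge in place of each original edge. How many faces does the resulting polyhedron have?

8

Truncation replaces each original edge-end by a new vertex, so V′ = 2E = 12.
Each original edge survives, and each old vertex of degree d contributes d new edges; summing degrees gives Σd = 2E, so E′ = E + 2E = 3E = 18.
Each original face survives and each original vertex becomes one new face: F′ = F + V = 8.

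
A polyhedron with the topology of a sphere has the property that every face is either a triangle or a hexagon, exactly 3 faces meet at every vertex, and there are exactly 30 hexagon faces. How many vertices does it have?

64

Let x be the number of triangles; then F = 30 + x.
Edge–face incidences: 2E = 6·30 + 3·x = 180 + 3x.
Every vertex has degree 3, so 3V = 2E.
Euler: V − E + F = 2 ⇒ (2E)/3 − E + (30 + x) = 2.
Multiply by 6: 2·(2E) − 3·(2E) + 6·(30 + x) = 12, i.e. 180 + 6x − (180 + 3x) = 12.
Collecting terms: 3x = 12, so x = 4.
Then 2E = 180 + 3·4 = 192, so E = 96, V = 2E/3 = 64, F = 30 + 4 = 34.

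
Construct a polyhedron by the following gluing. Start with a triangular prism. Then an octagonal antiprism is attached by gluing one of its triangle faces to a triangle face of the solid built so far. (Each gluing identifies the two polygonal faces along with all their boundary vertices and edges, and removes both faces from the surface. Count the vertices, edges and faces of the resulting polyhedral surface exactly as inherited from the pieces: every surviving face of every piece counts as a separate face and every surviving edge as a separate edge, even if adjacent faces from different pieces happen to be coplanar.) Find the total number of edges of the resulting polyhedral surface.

A triangular prism: V=6, E=9, F=5.
Attach an octagonal antiprism (V=16, E=32, F=18) along a 3-gon: merge 3 vertices and 3 edges, delete both glued faces → V=19, E=38, F=21.
Check: V − E + F = 19 − 38 + 21 = 2.

38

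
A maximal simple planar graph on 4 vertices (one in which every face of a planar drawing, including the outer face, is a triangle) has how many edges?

6

In a plane triangulation 3F = 2E and V − E + F = 2, so E = 3V − 6 = 3·4 − 6 = 6.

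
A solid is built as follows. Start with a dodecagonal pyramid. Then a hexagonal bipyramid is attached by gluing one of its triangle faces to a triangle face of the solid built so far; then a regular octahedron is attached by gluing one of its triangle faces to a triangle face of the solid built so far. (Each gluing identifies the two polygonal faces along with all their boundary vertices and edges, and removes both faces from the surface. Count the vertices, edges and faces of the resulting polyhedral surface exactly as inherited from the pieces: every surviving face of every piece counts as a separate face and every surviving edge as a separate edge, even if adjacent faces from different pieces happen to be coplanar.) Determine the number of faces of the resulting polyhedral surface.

A dodecagonal pyramid: V=13, E=24, F=13.
Attach a hexagonal bipyramid (V=8, E=18, F=12) along a 3-gon: merge 3 vertices and 3 edges, delete both glued faces → V=18, E=39, F=23.
Attach a regular octahedron (V=6, E=12, F=8) along a 3-gon: merge 3 vertices and 3 edges, delete both glued faces → V=21, E=48, F=29.
Check: V − E + F = 21 − 48 + 29 = 2.

29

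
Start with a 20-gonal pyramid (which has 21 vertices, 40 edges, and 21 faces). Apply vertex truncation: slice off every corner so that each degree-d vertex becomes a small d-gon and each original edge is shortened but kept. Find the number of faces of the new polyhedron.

42

Truncation replaces each original edge-end by a new vertex, so V′ = 2E = 80.
Each original edge survives, and each old vertex of degree d contributes d new edges; summing degrees gives Σd = 2E, so E′ = E + 2E = 3E = 120.
Each original face survives and each original vertex becomes one new face: F′ = F + V = 42.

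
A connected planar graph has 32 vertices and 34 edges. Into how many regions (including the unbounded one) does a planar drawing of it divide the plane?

Euler's formula for a connected plane graph: V − E + F = 2, so F = 2 − 32 + 34 = 4.

4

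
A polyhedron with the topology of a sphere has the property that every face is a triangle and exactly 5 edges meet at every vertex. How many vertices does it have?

Each face has 3 edges and each edge borders two faces, so 2E = 3F.
Each vertex has degree 5, so 5V = 2E and hence V = 3F/5.
Euler: V − E + F = 2 ⇒ (3F/5) − (3F/2) + F = 2.
Multiply by 10: (6 − 15 + 10)F = 20, i.e. 1F = 20.
So F = 20, E = 3·20/2 = 30, V = 3·20/5 = 12.

12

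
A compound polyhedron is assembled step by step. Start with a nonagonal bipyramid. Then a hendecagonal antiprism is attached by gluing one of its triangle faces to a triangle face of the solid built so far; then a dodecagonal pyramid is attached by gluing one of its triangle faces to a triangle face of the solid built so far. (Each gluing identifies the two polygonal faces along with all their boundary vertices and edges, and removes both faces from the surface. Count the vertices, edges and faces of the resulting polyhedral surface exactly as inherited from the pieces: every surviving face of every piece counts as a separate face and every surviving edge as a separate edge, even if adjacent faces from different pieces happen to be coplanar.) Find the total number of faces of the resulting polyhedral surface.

51

A nonagonal bipyramid: V=11, E=27, F=18.
Attach a hendecagonal antiprism (V=22, E=44, F=24) along a 3-gon: merge 3 vertices and 3 edges, delete both glued faces → V=30, E=68, F=40.
Attach a dodecagonal pyramid (V=13, E=24, F=13) along a 3-gon: merge 3 vertices and 3 edges, delete both glued faces → V=40, E=89, F=51.
Check: V − E + F = 40 − 89 + 51 = 2.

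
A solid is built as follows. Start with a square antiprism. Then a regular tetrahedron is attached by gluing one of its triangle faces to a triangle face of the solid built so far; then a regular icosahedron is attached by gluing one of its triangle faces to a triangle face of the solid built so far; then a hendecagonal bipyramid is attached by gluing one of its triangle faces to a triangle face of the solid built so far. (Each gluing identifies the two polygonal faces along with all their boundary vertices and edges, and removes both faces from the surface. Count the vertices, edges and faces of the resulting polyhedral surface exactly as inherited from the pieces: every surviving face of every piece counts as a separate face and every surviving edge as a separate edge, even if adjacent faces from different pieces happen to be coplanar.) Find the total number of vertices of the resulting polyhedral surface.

A square antiprism: V=8, E=16, F=10.
Attach a regular tetrahedron (V=4, E=6, F=4) along a 3-gon: merge 3 vertices and 3 edges, delete both glued faces → V=9, E=19, F=12.
Attach a regular icosahedron (V=12, E=30, F=20) along a 3-gon: merge 3 vertices and 3 edges, delete both glued faces → V=18, E=46, F=30.
Attach a hendecagonal bipyramid (V=13, E=33, F=22) along a 3-gon: merge 3 vertices and 3 edges, delete both glued faces → V=28, E=76, F=50.
Check: V − E + F = 28 − 76 + 50 = 2.

28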